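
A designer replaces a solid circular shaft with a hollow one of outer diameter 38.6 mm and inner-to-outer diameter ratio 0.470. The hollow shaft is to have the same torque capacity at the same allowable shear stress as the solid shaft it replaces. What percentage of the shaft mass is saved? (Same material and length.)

19.4 %

Equal τ_max and T ⇒ the solid shaft needs d_s³ = d_o³(1−k⁴), so d_s = 38.6·(1−0.470⁴)^(1/3) = 37.96 mm.
Area ratio A_h/A_s = d_o²(1−k²)/d_s² = (1−k²)/(1−k⁴)^(2/3) = 0.8055.
Mass saving = 1 − 0.8055 = 19.4 %.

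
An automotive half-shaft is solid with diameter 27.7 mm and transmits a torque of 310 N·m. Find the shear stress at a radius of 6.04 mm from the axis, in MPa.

J = πd⁴/32 = π(0.0277)⁴/32 = 5.780×10^-8 m⁴.
Shear stress varies linearly with radius: τ = T·r/J = 310.0 × 0.00604 / 5.780×10^-8 = 3.240×10^7 Pa.

32.4 MPa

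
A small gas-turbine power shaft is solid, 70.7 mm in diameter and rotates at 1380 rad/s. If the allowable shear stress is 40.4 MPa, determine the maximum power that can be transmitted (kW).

3870 kW

J = πd⁴/32 = π(0.0707)⁴/32 = 2.453×10^-6 m⁴.
T_max = τ_allow·J/r = 4.04×10^7 × 2.453×10^-6 / 0.0353 = 2803 N·m.
ω = 1380 rad/s, so P_max = T_max·ω = 3.869×10^6 W.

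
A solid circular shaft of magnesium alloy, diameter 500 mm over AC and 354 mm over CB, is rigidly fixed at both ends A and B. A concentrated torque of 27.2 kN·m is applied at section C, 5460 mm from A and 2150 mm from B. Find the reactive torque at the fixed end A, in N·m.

Compatibility: T_A·a/J_AC = T_B·b/J_CB with T_A + T_B = T₀.
J_AC = 6.14×10^-3 m⁴, J_CB = 1.54×10^-3 m⁴, so T_A = T₀·(J_AC/a)/((J_AC/a)+(J_CB/b)) = 16600 N·m, T_B = 10600 N·m.

16600 N·m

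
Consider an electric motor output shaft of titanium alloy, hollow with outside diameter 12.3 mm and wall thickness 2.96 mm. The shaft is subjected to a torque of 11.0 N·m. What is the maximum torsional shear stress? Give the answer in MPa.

32.5 MPa

J = π(d_o⁴ − d_i⁴)/32 = π(0.0123⁴ − 0.00638⁴)/32 = 2.084×10^-9 m⁴.
τ_max = T·r/J = 11.00 × 0.00615 / 2.084×10^-9 = 3.245×10^7 Pa.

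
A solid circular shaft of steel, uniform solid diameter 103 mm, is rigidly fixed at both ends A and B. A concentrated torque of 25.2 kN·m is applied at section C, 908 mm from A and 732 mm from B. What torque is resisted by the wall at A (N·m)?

11200 N·m

With uniform GJ and both ends fixed, compatibility θ_AC = θ_CB gives T_A·a = T_B·b, together with T_A + T_B = T₀.
T_A = T₀·b/(a+b) = 25200·732/1640 = 11250 N·m; T_B = 13950 N·m.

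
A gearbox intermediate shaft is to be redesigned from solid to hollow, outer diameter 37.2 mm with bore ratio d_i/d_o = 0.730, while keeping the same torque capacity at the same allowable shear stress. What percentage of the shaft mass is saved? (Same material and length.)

Equal τ_max and T ⇒ the solid shaft needs d_s³ = d_o³(1−k⁴), so d_s = 37.2·(1−0.730⁴)^(1/3) = 33.28 mm.
Area ratio A_h/A_s = d_o²(1−k²)/d_s² = (1−k²)/(1−k⁴)^(2/3) = 0.5836.
Mass saving = 1 − 0.5836 = 41.6 %.

41.6 %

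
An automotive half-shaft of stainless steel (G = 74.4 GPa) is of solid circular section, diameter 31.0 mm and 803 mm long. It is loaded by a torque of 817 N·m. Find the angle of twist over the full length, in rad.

J = πd⁴/32 = π(0.0310)⁴/32 = 9.067×10^-8 m⁴.
θ = T·L/(G·J) = 817.0 × 0.803 / (74.4×10⁹ × 9.067×10^-8) = 0.09726 rad.

0.0973 rad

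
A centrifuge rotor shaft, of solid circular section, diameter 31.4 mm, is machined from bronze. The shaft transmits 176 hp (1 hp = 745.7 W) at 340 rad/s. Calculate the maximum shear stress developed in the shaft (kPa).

63500 kPa

ω = 340 rad/s, so T = P/ω = 176×745.7 / 340.0 = 386.0 N·m.
J = πd⁴/32 = π(0.0314)⁴/32 = 9.544×10^-8 m⁴.
τ_max = T·r/J = 386.0 × 0.0157 / 9.544×10^-8 = 6.350×10^7 Pa.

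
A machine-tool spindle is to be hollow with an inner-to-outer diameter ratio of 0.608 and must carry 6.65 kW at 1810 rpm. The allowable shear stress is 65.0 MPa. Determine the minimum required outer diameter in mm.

14.7 mm

ω = 2π·1810/60 = 189.5 rad/s, so T = P/ω = 6.65×10³ / 189.5 = 35.08 N·m.
For a hollow shaft with d_i/d_o = 0.608: τ_max = 16T/(π d_o³ (1−k⁴)), so d_o = [16T/(π τ_allow (1−k⁴))]^(1/3) = [16·35.08/(π·6.50×10^7·0.8633)]^(1/3) = 0.01471 m.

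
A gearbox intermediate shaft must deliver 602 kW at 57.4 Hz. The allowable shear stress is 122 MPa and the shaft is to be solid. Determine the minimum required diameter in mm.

41.2 mm

ω = 2π·57.4 = 360.7 rad/s, so T = P/ω = 602×10³ / 360.7 = 1669 N·m.
For a solid shaft τ_max = 16T/(πd³), so d = (16T/(π τ_allow))^(1/3) = (16·1669/(π·1.22×10^8))^(1/3) = 0.04115 m.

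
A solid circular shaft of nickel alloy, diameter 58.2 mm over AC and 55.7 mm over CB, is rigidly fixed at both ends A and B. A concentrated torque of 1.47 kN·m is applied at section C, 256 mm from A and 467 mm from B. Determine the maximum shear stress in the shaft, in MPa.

26.0 MPa

Compatibility: T_A·a/J_AC = T_B·b/J_CB with T_A + T_B = T₀.
J_AC = 1.13×10^-6 m⁴, J_CB = 9.45×10^-7 m⁴, so T_A = T₀·(J_AC/a)/((J_AC/a)+(J_CB/b)) = 1007 N·m, T_B = 463.1 N·m.
τ in each portion: τ_AC = 2.60×10^7 Pa, τ_CB = 1.36×10^7 Pa; maximum is in AC.
τ_max = T_AC·r/J = 1007·0.0291/1.13×10^-6 = 2.601×10^7 Pa.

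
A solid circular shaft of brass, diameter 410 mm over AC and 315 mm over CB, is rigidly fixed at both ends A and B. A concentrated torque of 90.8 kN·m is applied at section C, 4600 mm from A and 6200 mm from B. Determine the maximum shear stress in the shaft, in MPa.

Compatibility: T_A·a/J_AC = T_B·b/J_CB with T_A + T_B = T₀.
J_AC = 2.77×10^-3 m⁴, J_CB = 9.67×10^-4 m⁴, so T_A = T₀·(J_AC/a)/((J_AC/a)+(J_CB/b)) = 72150 N·m, T_B = 18650 N·m.
τ in each portion: τ_AC = 5.33×10^6 Pa, τ_CB = 3.04×10^6 Pa; maximum is in AC.
τ_max = T_AC·r/J = 72150·0.205/2.77×10^-3 = 5.331×10^6 Pa.

5.33 MPa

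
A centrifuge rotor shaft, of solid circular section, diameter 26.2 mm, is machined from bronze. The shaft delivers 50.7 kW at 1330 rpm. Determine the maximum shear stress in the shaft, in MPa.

103 MPa

ω = 2π·1330/60 = 139.3 rad/s, so T = P/ω = 50.7×10³ / 139.3 = 364.0 N·m.
J = πd⁴/32 = π(0.0262)⁴/32 = 4.626×10^-8 m⁴.
τ_max = T·r/J = 364.0 × 0.0131 / 4.626×10^-8 = 1.031×10^8 Pa.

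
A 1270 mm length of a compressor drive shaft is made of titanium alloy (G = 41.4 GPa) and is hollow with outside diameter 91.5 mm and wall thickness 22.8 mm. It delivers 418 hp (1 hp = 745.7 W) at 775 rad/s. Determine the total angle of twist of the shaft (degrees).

ω = 775 rad/s, so T = P/ω = 418×745.7 / 775.0 = 402.2 N·m.
J = π(d_o⁴ − d_i⁴)/32 = π(0.0915⁴ − 0.0459⁴)/32 = 6.446×10^-6 m⁴.
θ = T·L/(G·J) = 402.2 × 1.27 / (41.4×10⁹ × 6.446×10^-6) = 1.914×10^-3 rad.

0.110°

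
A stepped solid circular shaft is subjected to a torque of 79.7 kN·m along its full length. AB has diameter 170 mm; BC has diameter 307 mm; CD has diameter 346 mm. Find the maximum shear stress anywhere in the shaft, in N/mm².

82.6 N/mm²

Under the same torque, τ_max = 16T/(πd³) is largest where d is smallest — segment AB (d = 170 mm).
τ_max = 16·79700/(π·(0.170)³) = 8.262×10^7 Pa.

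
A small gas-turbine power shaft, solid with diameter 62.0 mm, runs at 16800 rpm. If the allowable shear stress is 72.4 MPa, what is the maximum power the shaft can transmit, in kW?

J = πd⁴/32 = π(0.0620)⁴/32 = 1.451×10^-6 m⁴.
T_max = τ_allow·J/r = 7.24×10^7 × 1.451×10^-6 / 0.0310 = 3388 N·m.
ω = 2π·16800/60 = 1759 rad/s, so P_max = T_max·ω = 5.960×10^6 W.

5960 kW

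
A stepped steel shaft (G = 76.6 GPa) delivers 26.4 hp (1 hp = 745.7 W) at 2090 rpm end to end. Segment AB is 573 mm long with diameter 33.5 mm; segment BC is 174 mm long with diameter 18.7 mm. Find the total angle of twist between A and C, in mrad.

22.5 mrad

ω = 2π·2090/60 = 218.9 rad/s, so T = P/ω = 26.4×745.7 / 218.9 = 89.95 N·m.
J_AB = π(0.0335)⁴/32 = 1.24×10^-7 m⁴; J_BC = π(0.0187)⁴/32 = 1.20×10^-8 m⁴.
θ = (T/G)·Σ L_i/J_i = (89.95/76.6×10⁹)·(0.573/1.24×10^-7 + 0.174/1.20×10^-8) = 0.02246 rad.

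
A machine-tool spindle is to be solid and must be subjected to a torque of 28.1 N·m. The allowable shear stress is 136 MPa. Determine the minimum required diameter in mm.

For a solid shaft τ_max = 16T/(πd³), so d = (16T/(π τ_allow))^(1/3) = (16·28.10/(π·1.36×10^8))^(1/3) = 0.01017 m.

10.2 mm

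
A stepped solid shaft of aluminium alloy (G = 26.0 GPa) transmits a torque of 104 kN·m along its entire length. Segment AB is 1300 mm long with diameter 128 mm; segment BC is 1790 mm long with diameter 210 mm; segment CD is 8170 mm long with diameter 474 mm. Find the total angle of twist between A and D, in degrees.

13.8°

J_AB = π(0.128)⁴/32 = 2.64×10^-5 m⁴; J_BC = π(0.210)⁴/32 = 1.91×10^-4 m⁴; J_CD = π(0.474)⁴/32 = 4.96×10^-3 m⁴.
θ = (T/G)·Σ L_i/J_i = (104000/26.0×10⁹)·(1.30/2.64×10^-5 + 1.79/1.91×10^-4 + 8.17/4.96×10^-3) = 0.2414 rad.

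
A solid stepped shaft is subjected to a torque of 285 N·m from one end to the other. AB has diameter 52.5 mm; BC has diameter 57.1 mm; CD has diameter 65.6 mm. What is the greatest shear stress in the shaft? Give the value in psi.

1450 psi

Under the same torque, τ_max = 16T/(πd³) is largest where d is smallest — segment AB (d = 52.5 mm).
τ_max = 16·285.0/(π·(0.0525)³) = 1.003×10^7 Pa.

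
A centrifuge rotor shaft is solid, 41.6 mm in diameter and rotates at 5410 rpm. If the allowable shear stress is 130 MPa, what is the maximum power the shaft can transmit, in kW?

1040 kW

J = πd⁴/32 = π(0.0416)⁴/32 = 2.940×10^-7 m⁴.
T_max = τ_allow·J/r = 1.30×10^8 × 2.940×10^-7 / 0.0208 = 1838 N·m.
ω = 2π·5410/60 = 566.5 rad/s, so P_max = T_max·ω = 1.041×10^6 W.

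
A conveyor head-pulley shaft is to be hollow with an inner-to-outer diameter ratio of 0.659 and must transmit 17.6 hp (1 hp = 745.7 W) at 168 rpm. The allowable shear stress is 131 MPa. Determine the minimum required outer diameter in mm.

ω = 2π·168/60 = 17.59 rad/s, so T = P/ω = 17.6×745.7 / 17.59 = 746.0 N·m.
For a hollow shaft with d_i/d_o = 0.659: τ_max = 16T/(π d_o³ (1−k⁴)), so d_o = [16T/(π τ_allow (1−k⁴))]^(1/3) = [16·746.0/(π·1.31×10^8·0.8114)]^(1/3) = 0.03294 m.

32.9 mm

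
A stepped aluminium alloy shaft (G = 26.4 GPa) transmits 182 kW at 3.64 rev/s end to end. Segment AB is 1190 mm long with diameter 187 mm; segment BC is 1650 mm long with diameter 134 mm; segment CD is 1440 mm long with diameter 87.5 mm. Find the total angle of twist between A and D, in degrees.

5.39°

ω = 2π·3.64 = 22.87 rad/s, so T = P/ω = 182×10³ / 22.87 = 7958 N·m.
J_AB = π(0.187)⁴/32 = 1.20×10^-4 m⁴; J_BC = π(0.134)⁴/32 = 3.17×10^-5 m⁴; J_CD = π(0.0875)⁴/32 = 5.75×10^-6 m⁴.
θ = (T/G)·Σ L_i/J_i = (7958/26.4×10⁹)·(1.19/1.20×10^-4 + 1.65/3.17×10^-5 + 1.44/5.75×10^-6) = 0.09413 rad.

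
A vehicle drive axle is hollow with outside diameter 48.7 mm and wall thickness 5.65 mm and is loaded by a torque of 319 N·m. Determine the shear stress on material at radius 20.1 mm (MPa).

17.8 MPa

J = π(d_o⁴ − d_i⁴)/32 = π(0.0487⁴ − 0.0374⁴)/32 = 3.601×10^-7 m⁴.
Shear stress varies linearly with radius: τ = T·r/J = 319.0 × 0.0201 / 3.601×10^-7 = 1.780×10^7 Pa.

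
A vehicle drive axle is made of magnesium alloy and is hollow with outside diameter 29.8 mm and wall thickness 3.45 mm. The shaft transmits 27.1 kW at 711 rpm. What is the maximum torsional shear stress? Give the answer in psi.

15600 psi

ω = 2π·711/60 = 74.46 rad/s, so T = P/ω = 27.1×10³ / 74.46 = 364.0 N·m.
J = π(d_o⁴ − d_i⁴)/32 = π(0.0298⁴ − 0.0229⁴)/32 = 5.042×10^-8 m⁴.
τ_max = T·r/J = 364.0 × 0.0149 / 5.042×10^-8 = 1.076×10^8 Pa.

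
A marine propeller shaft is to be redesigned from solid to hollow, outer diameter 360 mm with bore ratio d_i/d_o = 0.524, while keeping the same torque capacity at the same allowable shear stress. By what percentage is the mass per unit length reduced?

Equal τ_max and T ⇒ the solid shaft needs d_s³ = d_o³(1−k⁴), so d_s = 360·(1−0.524⁴)^(1/3) = 350.7 mm.
Area ratio A_h/A_s = d_o²(1−k²)/d_s² = (1−k²)/(1−k⁴)^(2/3) = 0.7643.
Mass saving = 1 − 0.7643 = 23.6 %.

23.6 %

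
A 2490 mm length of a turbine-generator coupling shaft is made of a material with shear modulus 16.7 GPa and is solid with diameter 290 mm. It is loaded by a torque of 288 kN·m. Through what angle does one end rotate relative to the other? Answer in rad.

J = πd⁴/32 = π(0.290)⁴/32 = 6.944×10^-4 m⁴.
θ = T·L/(G·J) = 288000 × 2.49 / (16.7×10⁹ × 6.944×10^-4) = 0.06184 rad.

0.0618 rad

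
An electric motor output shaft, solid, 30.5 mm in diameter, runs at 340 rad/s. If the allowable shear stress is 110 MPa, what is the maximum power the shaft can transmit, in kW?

208 kW

J = πd⁴/32 = π(0.0305)⁴/32 = 8.496×10^-8 m⁴.
T_max = τ_allow·J/r = 1.10×10^8 × 8.496×10^-8 / 0.0152 = 612.8 N·m.
ω = 340 rad/s, so P_max = T_max·ω = 2.084×10^5 W.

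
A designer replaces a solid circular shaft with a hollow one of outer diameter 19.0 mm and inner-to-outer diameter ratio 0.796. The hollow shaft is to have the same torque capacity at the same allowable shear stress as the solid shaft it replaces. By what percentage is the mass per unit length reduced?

48.4 %

Equal τ_max and T ⇒ the solid shaft needs d_s³ = d_o³(1−k⁴), so d_s = 19.0·(1−0.796⁴)^(1/3) = 16.01 mm.
Area ratio A_h/A_s = d_o²(1−k²)/d_s² = (1−k²)/(1−k⁴)^(2/3) = 0.5159.
Mass saving = 1 − 0.5159 = 48.4 %.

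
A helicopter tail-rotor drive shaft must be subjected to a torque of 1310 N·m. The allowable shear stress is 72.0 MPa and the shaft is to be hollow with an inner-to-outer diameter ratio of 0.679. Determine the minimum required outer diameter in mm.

49.0 mm

For a hollow shaft with d_i/d_o = 0.679: τ_max = 16T/(π d_o³ (1−k⁴)), so d_o = [16T/(π τ_allow (1−k⁴))]^(1/3) = [16·1310/(π·7.20×10^7·0.7874)]^(1/3) = 0.04900 m.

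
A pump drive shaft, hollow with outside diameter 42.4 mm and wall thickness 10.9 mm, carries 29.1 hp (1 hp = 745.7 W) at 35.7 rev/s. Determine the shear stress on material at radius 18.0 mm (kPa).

ω = 2π·35.7 = 224.3 rad/s, so T = P/ω = 29.1×745.7 / 224.3 = 96.74 N·m.
J = π(d_o⁴ − d_i⁴)/32 = π(0.0424⁴ − 0.0206⁴)/32 = 2.996×10^-7 m⁴.
Shear stress varies linearly with radius: τ = T·r/J = 96.74 × 0.0180 / 2.996×10^-7 = 5.812×10^6 Pa.

5810 kPa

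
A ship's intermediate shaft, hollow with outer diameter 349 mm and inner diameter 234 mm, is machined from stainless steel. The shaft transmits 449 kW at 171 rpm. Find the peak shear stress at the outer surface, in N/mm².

ω = 2π·171/60 = 17.91 rad/s, so T = P/ω = 449×10³ / 17.91 = 25070 N·m.
J = π(d_o⁴ − d_i⁴)/32 = π(0.349⁴ − 0.234⁴)/32 = 1.162×10^-3 m⁴.
τ_max = T·r/J = 25070 × 0.174 / 1.162×10^-3 = 3.765×10^6 Pa.

3.77 N/mm²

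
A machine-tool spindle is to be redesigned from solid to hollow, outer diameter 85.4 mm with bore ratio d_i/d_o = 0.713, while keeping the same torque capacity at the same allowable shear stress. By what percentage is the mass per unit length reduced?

40.0 %

Equal τ_max and T ⇒ the solid shaft needs d_s³ = d_o³(1−k⁴), so d_s = 85.4·(1−0.713⁴)^(1/3) = 77.30 mm.
Area ratio A_h/A_s = d_o²(1−k²)/d_s² = (1−k²)/(1−k⁴)^(2/3) = 0.6001.
Mass saving = 1 − 0.6001 = 40.0 %.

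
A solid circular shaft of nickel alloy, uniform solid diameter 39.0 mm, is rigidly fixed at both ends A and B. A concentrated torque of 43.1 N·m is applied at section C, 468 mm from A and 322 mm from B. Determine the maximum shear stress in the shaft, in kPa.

With uniform GJ and both ends fixed, compatibility θ_AC = θ_CB gives T_A·a = T_B·b, together with T_A + T_B = T₀.
T_A = T₀·b/(a+b) = 43.10·322/790.0 = 17.57 N·m; T_B = 25.53 N·m.
τ in each portion: τ_AC = 1.51×10^6 Pa, τ_CB = 2.19×10^6 Pa; maximum is in CB.
τ_max = T_CB·r/J = 25.53·0.0195/2.27×10^-7 = 2.192×10^6 Pa.

2190 kPa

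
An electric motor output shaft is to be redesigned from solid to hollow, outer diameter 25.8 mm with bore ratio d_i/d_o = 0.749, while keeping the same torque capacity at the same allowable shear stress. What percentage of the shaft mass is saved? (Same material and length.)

43.5 %

Equal τ_max and T ⇒ the solid shaft needs d_s³ = d_o³(1−k⁴), so d_s = 25.8·(1−0.749⁴)^(1/3) = 22.75 mm.
Area ratio A_h/A_s = d_o²(1−k²)/d_s² = (1−k²)/(1−k⁴)^(2/3) = 0.5648.
Mass saving = 1 − 0.5648 = 43.5 %.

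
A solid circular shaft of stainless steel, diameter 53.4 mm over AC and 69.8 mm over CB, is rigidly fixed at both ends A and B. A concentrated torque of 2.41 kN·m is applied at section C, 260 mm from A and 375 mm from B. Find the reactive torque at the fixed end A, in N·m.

797 N·m

Compatibility: T_A·a/J_AC = T_B·b/J_CB with T_A + T_B = T₀.
J_AC = 7.98×10^-7 m⁴, J_CB = 2.33×10^-6 m⁴, so T_A = T₀·(J_AC/a)/((J_AC/a)+(J_CB/b)) = 797.0 N·m, T_B = 1613 N·m.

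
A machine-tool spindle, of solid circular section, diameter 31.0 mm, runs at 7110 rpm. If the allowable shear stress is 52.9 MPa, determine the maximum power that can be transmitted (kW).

230 kW

J = πd⁴/32 = π(0.0310)⁴/32 = 9.067×10^-8 m⁴.
T_max = τ_allow·J/r = 5.29×10^7 × 9.067×10^-8 / 0.0155 = 309.4 N·m.
ω = 2π·7110/60 = 744.6 rad/s, so P_max = T_max·ω = 2.304×10^5 W.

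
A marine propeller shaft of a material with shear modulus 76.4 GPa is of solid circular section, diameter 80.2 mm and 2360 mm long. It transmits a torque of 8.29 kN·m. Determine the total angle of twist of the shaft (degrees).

J = πd⁴/32 = π(0.0802)⁴/32 = 4.062×10^-6 m⁴.
θ = T·L/(G·J) = 8290 × 2.36 / (76.4×10⁹ × 4.062×10^-6) = 0.06305 rad.

3.61°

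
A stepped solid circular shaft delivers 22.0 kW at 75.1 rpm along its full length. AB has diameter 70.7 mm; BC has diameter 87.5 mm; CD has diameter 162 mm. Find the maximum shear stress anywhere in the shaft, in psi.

ω = 2π·75.1/60 = 7.864 rad/s, so T = P/ω = 22.0×10³ / 7.864 = 2797 N·m.
Under the same torque, τ_max = 16T/(πd³) is largest where d is smallest — segment AB (d = 70.7 mm).
τ_max = 16·2797/(π·(0.0707)³) = 4.031×10^7 Pa.

5850 psi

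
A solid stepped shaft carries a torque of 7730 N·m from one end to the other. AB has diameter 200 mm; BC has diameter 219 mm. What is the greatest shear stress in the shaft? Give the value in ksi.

0.714 ksi

Under the same torque, τ_max = 16T/(πd³) is largest where d is smallest — segment AB (d = 200 mm).
τ_max = 16·7730/(π·(0.200)³) = 4.921×10^6 Pa.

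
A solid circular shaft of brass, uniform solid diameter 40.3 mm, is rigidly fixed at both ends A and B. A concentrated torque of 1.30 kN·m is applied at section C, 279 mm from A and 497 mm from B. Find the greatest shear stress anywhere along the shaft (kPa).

With uniform GJ and both ends fixed, compatibility θ_AC = θ_CB gives T_A·a = T_B·b, together with T_A + T_B = T₀.
T_A = T₀·b/(a+b) = 1300·497/776.0 = 832.6 N·m; T_B = 467.4 N·m.
τ in each portion: τ_AC = 6.48×10^7 Pa, τ_CB = 3.64×10^7 Pa; maximum is in AC.
τ_max = T_AC·r/J = 832.6·0.0201/2.59×10^-7 = 6.479×10^7 Pa.

64800 kPa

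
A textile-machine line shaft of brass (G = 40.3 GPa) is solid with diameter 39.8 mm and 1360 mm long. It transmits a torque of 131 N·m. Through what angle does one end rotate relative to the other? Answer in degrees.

J = πd⁴/32 = π(0.0398)⁴/32 = 2.463×10^-7 m⁴.
θ = T·L/(G·J) = 131.0 × 1.36 / (40.3×10⁹ × 2.463×10^-7) = 0.01795 rad.

1.03°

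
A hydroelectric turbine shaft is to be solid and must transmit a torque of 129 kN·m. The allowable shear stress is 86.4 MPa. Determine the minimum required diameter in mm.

197 mm

For a solid shaft τ_max = 16T/(πd³), so d = (16T/(π τ_allow))^(1/3) = (16·129000/(π·8.64×10^7))^(1/3) = 0.1966 m.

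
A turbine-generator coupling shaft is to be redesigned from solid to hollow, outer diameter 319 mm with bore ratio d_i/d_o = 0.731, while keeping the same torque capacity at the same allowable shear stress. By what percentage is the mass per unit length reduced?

Equal τ_max and T ⇒ the solid shaft needs d_s³ = d_o³(1−k⁴), so d_s = 319·(1−0.731⁴)^(1/3) = 285.2 mm.
Area ratio A_h/A_s = d_o²(1−k²)/d_s² = (1−k²)/(1−k⁴)^(2/3) = 0.5826.
Mass saving = 1 − 0.5826 = 41.7 %.

41.7 %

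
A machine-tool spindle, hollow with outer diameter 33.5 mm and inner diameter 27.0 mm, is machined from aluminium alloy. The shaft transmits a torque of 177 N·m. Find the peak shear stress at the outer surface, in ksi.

6.02 ksi

J = π(d_o⁴ − d_i⁴)/32 = π(0.0335⁴ − 0.0270⁴)/32 = 7.147×10^-8 m⁴.
τ_max = T·r/J = 177.0 × 0.0168 / 7.147×10^-8 = 4.148×10^7 Pa.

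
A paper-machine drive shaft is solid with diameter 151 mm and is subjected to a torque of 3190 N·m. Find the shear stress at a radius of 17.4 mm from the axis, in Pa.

J = πd⁴/32 = π(0.151)⁴/32 = 5.104×10^-5 m⁴.
Shear stress varies linearly with radius: τ = T·r/J = 3190 × 0.0174 / 5.104×10^-5 = 1.088×10^6 Pa.

1.09e6 Pa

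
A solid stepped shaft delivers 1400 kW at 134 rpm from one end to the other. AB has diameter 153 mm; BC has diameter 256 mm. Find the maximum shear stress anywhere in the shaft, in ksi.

ω = 2π·134/60 = 14.03 rad/s, so T = P/ω = 1400×10³ / 14.03 = 99770 N·m.
Under the same torque, τ_max = 16T/(πd³) is largest where d is smallest — segment AB (d = 153 mm).
τ_max = 16·99770/(π·(0.153)³) = 1.419×10^8 Pa.

20.6 ksi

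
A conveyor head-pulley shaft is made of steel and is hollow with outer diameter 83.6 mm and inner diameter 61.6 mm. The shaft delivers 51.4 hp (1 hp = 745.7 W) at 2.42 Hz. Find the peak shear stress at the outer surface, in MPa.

31.2 MPa

ω = 2π·2.42 = 15.21 rad/s, so T = P/ω = 51.4×745.7 / 15.21 = 2521 N·m.
J = π(d_o⁴ − d_i⁴)/32 = π(0.0836⁴ − 0.0616⁴)/32 = 3.382×10^-6 m⁴.
τ_max = T·r/J = 2521 × 0.0418 / 3.382×10^-6 = 3.116×10^7 Pa.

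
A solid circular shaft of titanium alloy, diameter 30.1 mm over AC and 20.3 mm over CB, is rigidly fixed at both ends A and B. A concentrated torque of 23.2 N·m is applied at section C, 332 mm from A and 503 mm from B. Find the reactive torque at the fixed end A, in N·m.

Compatibility: T_A·a/J_AC = T_B·b/J_CB with T_A + T_B = T₀.
J_AC = 8.06×10^-8 m⁴, J_CB = 1.67×10^-8 m⁴, so T_A = T₀·(J_AC/a)/((J_AC/a)+(J_CB/b)) = 20.41 N·m, T_B = 2.787 N·m.

20.4 N·m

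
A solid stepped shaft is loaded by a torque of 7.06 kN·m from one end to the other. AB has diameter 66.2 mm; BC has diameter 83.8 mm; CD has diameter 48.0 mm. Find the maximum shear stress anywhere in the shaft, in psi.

Under the same torque, τ_max = 16T/(πd³) is largest where d is smallest — segment CD (d = 48.0 mm).
τ_max = 16·7060/(π·(0.0480)³) = 3.251×10^8 Pa.

47200 psi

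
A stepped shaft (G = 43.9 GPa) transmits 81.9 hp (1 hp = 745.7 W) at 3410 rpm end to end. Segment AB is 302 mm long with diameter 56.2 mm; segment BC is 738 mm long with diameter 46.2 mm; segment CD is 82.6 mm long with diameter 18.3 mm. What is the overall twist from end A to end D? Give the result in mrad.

ω = 2π·3410/60 = 357.1 rad/s, so T = P/ω = 81.9×745.7 / 357.1 = 171.0 N·m.
J_AB = π(0.0562)⁴/32 = 9.79×10^-7 m⁴; J_BC = π(0.0462)⁴/32 = 4.47×10^-7 m⁴; J_CD = π(0.0183)⁴/32 = 1.10×10^-8 m⁴.
θ = (T/G)·Σ L_i/J_i = (171.0/43.9×10⁹)·(0.302/9.79×10^-7 + 0.738/4.47×10^-7 + 0.0826/1.10×10^-8) = 0.03686 rad.

36.9 mrad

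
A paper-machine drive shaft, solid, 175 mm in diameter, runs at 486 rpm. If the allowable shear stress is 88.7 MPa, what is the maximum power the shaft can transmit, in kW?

4750 kW

J = πd⁴/32 = π(0.175)⁴/32 = 9.208×10^-5 m⁴.
T_max = τ_allow·J/r = 8.87×10^7 × 9.208×10^-5 / 0.0875 = 93340 N·m.
ω = 2π·486/60 = 50.89 rad/s, so P_max = T_max·ω = 4.750×10^6 W.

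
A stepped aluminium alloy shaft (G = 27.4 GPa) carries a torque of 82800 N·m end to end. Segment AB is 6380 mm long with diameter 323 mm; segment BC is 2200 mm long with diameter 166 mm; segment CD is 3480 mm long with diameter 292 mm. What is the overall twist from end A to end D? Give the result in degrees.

6.99°

J_AB = π(0.323)⁴/32 = 1.07×10^-3 m⁴; J_BC = π(0.166)⁴/32 = 7.45×10^-5 m⁴; J_CD = π(0.292)⁴/32 = 7.14×10^-4 m⁴.
θ = (T/G)·Σ L_i/J_i = (82800/27.4×10⁹)·(6.38/1.07×10^-3 + 2.20/7.45×10^-5 + 3.48/7.14×10^-4) = 0.1220 rad.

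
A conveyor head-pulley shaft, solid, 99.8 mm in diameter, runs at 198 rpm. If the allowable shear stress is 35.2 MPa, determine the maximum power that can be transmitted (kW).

J = πd⁴/32 = π(0.0998)⁴/32 = 9.739×10^-6 m⁴.
T_max = τ_allow·J/r = 3.52×10^7 × 9.739×10^-6 / 0.0499 = 6870 N·m.
ω = 2π·198/60 = 20.73 rad/s, so P_max = T_max·ω = 1.424×10^5 W.

142 kW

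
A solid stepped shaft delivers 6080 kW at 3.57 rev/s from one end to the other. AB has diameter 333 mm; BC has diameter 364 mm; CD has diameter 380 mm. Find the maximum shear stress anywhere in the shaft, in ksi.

ω = 2π·3.57 = 22.43 rad/s, so T = P/ω = 6080×10³ / 22.43 = 271100 N·m.
Under the same torque, τ_max = 16T/(πd³) is largest where d is smallest — segment AB (d = 333 mm).
τ_max = 16·271100/(π·(0.333)³) = 3.738×10^7 Pa.

5.42 ksi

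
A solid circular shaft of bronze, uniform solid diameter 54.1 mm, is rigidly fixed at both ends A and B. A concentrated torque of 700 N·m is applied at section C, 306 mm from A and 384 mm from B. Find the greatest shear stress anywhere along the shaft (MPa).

With uniform GJ and both ends fixed, compatibility θ_AC = θ_CB gives T_A·a = T_B·b, together with T_A + T_B = T₀.
T_A = T₀·b/(a+b) = 700.0·384/690.0 = 389.6 N·m; T_B = 310.4 N·m.
τ in each portion: τ_AC = 1.25×10^7 Pa, τ_CB = 9.99×10^6 Pa; maximum is in AC.
τ_max = T_AC·r/J = 389.6·0.0271/8.41×10^-7 = 1.253×10^7 Pa.

12.5 MPa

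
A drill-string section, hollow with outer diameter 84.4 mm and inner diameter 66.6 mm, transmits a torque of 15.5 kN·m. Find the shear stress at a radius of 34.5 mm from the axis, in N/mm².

175 N/mm²

J = π(d_o⁴ − d_i⁴)/32 = π(0.0844⁴ − 0.0666⁴)/32 = 3.050×10^-6 m⁴.
Shear stress varies linearly with radius: τ = T·r/J = 15500 × 0.0345 / 3.050×10^-6 = 1.753×10^8 Pa.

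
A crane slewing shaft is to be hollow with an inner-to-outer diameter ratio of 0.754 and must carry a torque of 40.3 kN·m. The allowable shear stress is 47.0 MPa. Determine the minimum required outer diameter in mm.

For a hollow shaft with d_i/d_o = 0.754: τ_max = 16T/(π d_o³ (1−k⁴)), so d_o = [16T/(π τ_allow (1−k⁴))]^(1/3) = [16·40300/(π·4.70×10^7·0.6768)]^(1/3) = 0.1862 m.

186 mm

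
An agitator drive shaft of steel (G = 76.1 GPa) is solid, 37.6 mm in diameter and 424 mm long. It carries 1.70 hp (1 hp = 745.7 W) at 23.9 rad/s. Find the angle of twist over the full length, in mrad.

1.51 mrad

ω = 23.9 rad/s, so T = P/ω = 1.70×745.7 / 23.90 = 53.04 N·m.
J = πd⁴/32 = π(0.0376)⁴/32 = 1.962×10^-7 m⁴.
θ = T·L/(G·J) = 53.04 × 0.424 / (76.1×10⁹ × 1.962×10^-7) = 1.506×10^-3 rad.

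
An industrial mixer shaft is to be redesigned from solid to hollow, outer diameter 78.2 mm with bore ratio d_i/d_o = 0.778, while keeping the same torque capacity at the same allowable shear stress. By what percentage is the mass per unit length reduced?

46.5 %

Equal τ_max and T ⇒ the solid shaft needs d_s³ = d_o³(1−k⁴), so d_s = 78.2·(1−0.778⁴)^(1/3) = 67.17 mm.
Area ratio A_h/A_s = d_o²(1−k²)/d_s² = (1−k²)/(1−k⁴)^(2/3) = 0.5350.
Mass saving = 1 − 0.5350 = 46.5 %.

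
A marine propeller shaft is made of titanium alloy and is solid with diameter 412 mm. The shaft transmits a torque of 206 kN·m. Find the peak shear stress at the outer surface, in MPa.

J = πd⁴/32 = π(0.412)⁴/32 = 2.829×10^-3 m⁴.
τ_max = T·r/J = 206000 × 0.206 / 2.829×10^-3 = 1.500×10^7 Pa.

15.0 MPa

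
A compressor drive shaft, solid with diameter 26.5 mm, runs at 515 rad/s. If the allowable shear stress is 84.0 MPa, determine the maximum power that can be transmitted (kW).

J = πd⁴/32 = π(0.0265)⁴/32 = 4.842×10^-8 m⁴.
T_max = τ_allow·J/r = 8.40×10^7 × 4.842×10^-8 / 0.0132 = 306.9 N·m.
ω = 515 rad/s, so P_max = T_max·ω = 1.581×10^5 W.

158 kW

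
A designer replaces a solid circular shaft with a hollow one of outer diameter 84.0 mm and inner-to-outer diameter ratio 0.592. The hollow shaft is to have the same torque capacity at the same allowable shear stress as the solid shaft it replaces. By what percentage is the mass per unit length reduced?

Equal τ_max and T ⇒ the solid shaft needs d_s³ = d_o³(1−k⁴), so d_s = 84.0·(1−0.592⁴)^(1/3) = 80.41 mm.
Area ratio A_h/A_s = d_o²(1−k²)/d_s² = (1−k²)/(1−k⁴)^(2/3) = 0.7088.
Mass saving = 1 − 0.7088 = 29.1 %.

29.1 %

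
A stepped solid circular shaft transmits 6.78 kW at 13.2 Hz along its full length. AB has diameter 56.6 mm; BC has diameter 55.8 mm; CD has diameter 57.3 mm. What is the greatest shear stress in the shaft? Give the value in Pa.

ω = 2π·13.2 = 82.94 rad/s, so T = P/ω = 6.78×10³ / 82.94 = 81.75 N·m.
Under the same torque, τ_max = 16T/(πd³) is largest where d is smallest — segment BC (d = 55.8 mm).
τ_max = 16·81.75/(π·(0.0558)³) = 2.396×10^6 Pa.

2.40e6 Pa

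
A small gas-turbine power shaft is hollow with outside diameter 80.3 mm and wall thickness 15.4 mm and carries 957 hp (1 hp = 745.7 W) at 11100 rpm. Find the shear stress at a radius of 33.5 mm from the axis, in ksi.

ω = 2π·11100/60 = 1162 rad/s, so T = P/ω = 957×745.7 / 1162 = 613.9 N·m.
J = π(d_o⁴ − d_i⁴)/32 = π(0.0803⁴ − 0.0495⁴)/32 = 3.492×10^-6 m⁴.
Shear stress varies linearly with radius: τ = T·r/J = 613.9 × 0.0335 / 3.492×10^-6 = 5.889×10^6 Pa.

0.854 ksi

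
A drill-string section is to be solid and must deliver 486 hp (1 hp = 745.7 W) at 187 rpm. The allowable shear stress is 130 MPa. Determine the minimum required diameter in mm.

89.8 mm

ω = 2π·187/60 = 19.58 rad/s, so T = P/ω = 486×745.7 / 19.58 = 18510 N·m.
For a solid shaft τ_max = 16T/(πd³), so d = (16T/(π τ_allow))^(1/3) = (16·18510/(π·1.30×10^8))^(1/3) = 0.08984 m.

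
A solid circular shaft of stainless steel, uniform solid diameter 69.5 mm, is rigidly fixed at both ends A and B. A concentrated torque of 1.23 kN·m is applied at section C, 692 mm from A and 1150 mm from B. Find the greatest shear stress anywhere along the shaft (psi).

With uniform GJ and both ends fixed, compatibility θ_AC = θ_CB gives T_A·a = T_B·b, together with T_A + T_B = T₀.
T_A = T₀·b/(a+b) = 1230·1150/1842 = 767.9 N·m; T_B = 462.1 N·m.
τ in each portion: τ_AC = 1.17×10^7 Pa, τ_CB = 7.01×10^6 Pa; maximum is in AC.
τ_max = T_AC·r/J = 767.9·0.0348/2.29×10^-6 = 1.165×10^7 Pa.

1690 psi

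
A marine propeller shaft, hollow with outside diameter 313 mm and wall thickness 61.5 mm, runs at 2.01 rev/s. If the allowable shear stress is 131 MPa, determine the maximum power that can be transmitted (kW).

J = π(d_o⁴ − d_i⁴)/32 = π(0.313⁴ − 0.190⁴)/32 = 8.143×10^-4 m⁴.
T_max = τ_allow·J/r = 1.31×10^8 × 8.143×10^-4 / 0.157 = 681600 N·m.
ω = 2π·2.01 = 12.63 rad/s, so P_max = T_max·ω = 8.609×10^6 W.

8610 kW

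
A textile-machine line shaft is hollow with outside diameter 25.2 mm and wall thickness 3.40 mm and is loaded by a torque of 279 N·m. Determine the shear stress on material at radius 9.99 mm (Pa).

J = π(d_o⁴ − d_i⁴)/32 = π(0.0252⁴ − 0.0184⁴)/32 = 2.834×10^-8 m⁴.
Shear stress varies linearly with radius: τ = T·r/J = 279.0 × 0.00999 / 2.834×10^-8 = 9.835×10^7 Pa.

9.84e7 Pa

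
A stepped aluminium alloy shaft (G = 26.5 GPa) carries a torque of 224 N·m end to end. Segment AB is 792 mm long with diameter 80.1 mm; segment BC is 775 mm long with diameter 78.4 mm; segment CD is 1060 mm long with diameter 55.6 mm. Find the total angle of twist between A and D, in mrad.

13.0 mrad

J_AB = π(0.0801)⁴/32 = 4.04×10^-6 m⁴; J_BC = π(0.0784)⁴/32 = 3.71×10^-6 m⁴; J_CD = π(0.0556)⁴/32 = 9.38×10^-7 m⁴.
θ = (T/G)·Σ L_i/J_i = (224.0/26.5×10⁹)·(0.792/4.04×10^-6 + 0.775/3.71×10^-6 + 1.06/9.38×10^-7) = 0.01297 rad.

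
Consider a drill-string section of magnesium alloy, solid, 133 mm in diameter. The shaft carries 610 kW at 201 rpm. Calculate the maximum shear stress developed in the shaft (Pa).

ω = 2π·201/60 = 21.05 rad/s, so T = P/ω = 610×10³ / 21.05 = 28980 N·m.
J = πd⁴/32 = π(0.133)⁴/32 = 3.072×10^-5 m⁴.
τ_max = T·r/J = 28980 × 0.0665 / 3.072×10^-5 = 6.274×10^7 Pa.

6.27e7 Pa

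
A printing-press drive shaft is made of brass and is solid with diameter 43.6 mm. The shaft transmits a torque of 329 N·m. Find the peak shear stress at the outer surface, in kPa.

20200 kPa

J = πd⁴/32 = π(0.0436)⁴/32 = 3.548×10^-7 m⁴.
τ_max = T·r/J = 329.0 × 0.0218 / 3.548×10^-7 = 2.022×10^7 Pa.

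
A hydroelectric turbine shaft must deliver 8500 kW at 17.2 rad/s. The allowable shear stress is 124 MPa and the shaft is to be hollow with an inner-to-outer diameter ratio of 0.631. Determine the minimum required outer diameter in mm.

ω = 17.2 rad/s, so T = P/ω = 8500×10³ / 17.20 = 494200 N·m.
For a hollow shaft with d_i/d_o = 0.631: τ_max = 16T/(π d_o³ (1−k⁴)), so d_o = [16T/(π τ_allow (1−k⁴))]^(1/3) = [16·494200/(π·1.24×10^8·0.8415)]^(1/3) = 0.2889 m.

289 mm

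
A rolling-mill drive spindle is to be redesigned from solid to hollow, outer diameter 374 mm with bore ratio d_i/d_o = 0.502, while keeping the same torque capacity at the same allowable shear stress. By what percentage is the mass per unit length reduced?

Equal τ_max and T ⇒ the solid shaft needs d_s³ = d_o³(1−k⁴), so d_s = 374·(1−0.502⁴)^(1/3) = 365.9 mm.
Area ratio A_h/A_s = d_o²(1−k²)/d_s² = (1−k²)/(1−k⁴)^(2/3) = 0.7814.
Mass saving = 1 − 0.7814 = 21.9 %.

21.9 %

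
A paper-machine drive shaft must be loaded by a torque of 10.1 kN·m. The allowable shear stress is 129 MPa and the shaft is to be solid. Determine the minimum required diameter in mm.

73.6 mm

For a solid shaft τ_max = 16T/(πd³), so d = (16T/(π τ_allow))^(1/3) = (16·10100/(π·1.29×10^8))^(1/3) = 0.07360 m.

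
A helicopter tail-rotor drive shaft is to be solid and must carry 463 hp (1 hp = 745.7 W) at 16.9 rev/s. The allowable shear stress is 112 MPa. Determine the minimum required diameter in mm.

52.9 mm

ω = 2π·16.9 = 106.2 rad/s, so T = P/ω = 463×745.7 / 106.2 = 3251 N·m.
For a solid shaft τ_max = 16T/(πd³), so d = (16T/(π τ_allow))^(1/3) = (16·3251/(π·1.12×10^8))^(1/3) = 0.05288 m.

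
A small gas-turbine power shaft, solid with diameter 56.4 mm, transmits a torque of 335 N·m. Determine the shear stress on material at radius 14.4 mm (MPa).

4.86 MPa

J = πd⁴/32 = π(0.0564)⁴/32 = 9.934×10^-7 m⁴.
Shear stress varies linearly with radius: τ = T·r/J = 335.0 × 0.0144 / 9.934×10^-7 = 4.856×10^6 Pa.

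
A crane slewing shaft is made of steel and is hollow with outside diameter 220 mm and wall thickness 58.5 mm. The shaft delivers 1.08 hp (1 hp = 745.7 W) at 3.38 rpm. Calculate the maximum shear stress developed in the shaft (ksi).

ω = 2π·3.38/60 = 0.3540 rad/s, so T = P/ω = 1.08×745.7 / 0.3540 = 2275 N·m.
J = π(d_o⁴ − d_i⁴)/32 = π(0.220⁴ − 0.103⁴)/32 = 2.189×10^-4 m⁴.
τ_max = T·r/J = 2275 × 0.110 / 2.189×10^-4 = 1.143×10^6 Pa.

0.166 ksi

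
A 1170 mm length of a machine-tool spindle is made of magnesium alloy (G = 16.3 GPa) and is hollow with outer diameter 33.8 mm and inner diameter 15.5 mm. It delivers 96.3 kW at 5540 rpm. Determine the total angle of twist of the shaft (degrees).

5.57°

ω = 2π·5540/60 = 580.1 rad/s, so T = P/ω = 96.3×10³ / 580.1 = 166.0 N·m.
J = π(d_o⁴ − d_i⁴)/32 = π(0.0338⁴ − 0.0155⁴)/32 = 1.225×10^-7 m⁴.
θ = T·L/(G·J) = 166.0 × 1.17 / (16.3×10⁹ × 1.225×10^-7) = 0.09729 rad.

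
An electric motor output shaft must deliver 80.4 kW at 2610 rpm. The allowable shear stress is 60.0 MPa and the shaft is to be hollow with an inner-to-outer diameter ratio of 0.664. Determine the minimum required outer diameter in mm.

31.4 mm

ω = 2π·2610/60 = 273.3 rad/s, so T = P/ω = 80.4×10³ / 273.3 = 294.2 N·m.
For a hollow shaft with d_i/d_o = 0.664: τ_max = 16T/(π d_o³ (1−k⁴)), so d_o = [16T/(π τ_allow (1−k⁴))]^(1/3) = [16·294.2/(π·6.00×10^7·0.8056)]^(1/3) = 0.03141 m.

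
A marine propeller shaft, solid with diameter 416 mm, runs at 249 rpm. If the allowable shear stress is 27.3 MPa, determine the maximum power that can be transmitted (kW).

J = πd⁴/32 = π(0.416)⁴/32 = 2.940×10^-3 m⁴.
T_max = τ_allow·J/r = 2.73×10^7 × 2.940×10^-3 / 0.208 = 385900 N·m.
ω = 2π·249/60 = 26.08 rad/s, so P_max = T_max·ω = 1.006×10^7 W.

10100 kW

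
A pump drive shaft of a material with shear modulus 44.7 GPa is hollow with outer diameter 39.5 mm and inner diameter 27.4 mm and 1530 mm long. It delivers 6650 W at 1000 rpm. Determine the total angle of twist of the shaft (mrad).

11.8 mrad

ω = 2π·1000/60 = 104.7 rad/s, so T = P/ω = 6650 / 104.7 = 63.50 N·m.
J = π(d_o⁴ − d_i⁴)/32 = π(0.0395⁴ − 0.0274⁴)/32 = 1.837×10^-7 m⁴.
θ = T·L/(G·J) = 63.50 × 1.53 / (44.7×10⁹ × 1.837×10^-7) = 0.01183 rad.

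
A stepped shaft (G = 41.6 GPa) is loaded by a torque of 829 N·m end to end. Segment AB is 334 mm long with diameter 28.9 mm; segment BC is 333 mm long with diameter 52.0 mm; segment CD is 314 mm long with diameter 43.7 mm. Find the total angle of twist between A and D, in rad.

J_AB = π(0.0289)⁴/32 = 6.85×10^-8 m⁴; J_BC = π(0.0520)⁴/32 = 7.18×10^-7 m⁴; J_CD = π(0.0437)⁴/32 = 3.58×10^-7 m⁴.
θ = (T/G)·Σ L_i/J_i = (829.0/41.6×10⁹)·(0.334/6.85×10^-8 + 0.333/7.18×10^-7 + 0.314/3.58×10^-7) = 0.1239 rad.

0.124 rad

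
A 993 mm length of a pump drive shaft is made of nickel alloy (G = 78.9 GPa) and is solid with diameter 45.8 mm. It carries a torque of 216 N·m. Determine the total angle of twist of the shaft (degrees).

J = πd⁴/32 = π(0.0458)⁴/32 = 4.320×10^-7 m⁴.
θ = T·L/(G·J) = 216.0 × 0.993 / (78.9×10⁹ × 4.320×10^-7) = 6.293×10^-3 rad.

0.361°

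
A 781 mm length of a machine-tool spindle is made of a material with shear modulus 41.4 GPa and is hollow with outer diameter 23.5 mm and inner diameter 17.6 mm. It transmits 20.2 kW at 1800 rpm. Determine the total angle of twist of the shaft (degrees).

ω = 2π·1800/60 = 188.5 rad/s, so T = P/ω = 20.2×10³ / 188.5 = 107.2 N·m.
J = π(d_o⁴ − d_i⁴)/32 = π(0.0235⁴ − 0.0176⁴)/32 = 2.052×10^-8 m⁴.
θ = T·L/(G·J) = 107.2 × 0.781 / (41.4×10⁹ × 2.052×10^-8) = 0.09851 rad.

5.64°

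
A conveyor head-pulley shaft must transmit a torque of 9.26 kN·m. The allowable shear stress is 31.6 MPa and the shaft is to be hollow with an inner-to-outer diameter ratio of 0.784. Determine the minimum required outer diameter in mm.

For a hollow shaft with d_i/d_o = 0.784: τ_max = 16T/(π d_o³ (1−k⁴)), so d_o = [16T/(π τ_allow (1−k⁴))]^(1/3) = [16·9260/(π·3.16×10^7·0.6222)]^(1/3) = 0.1339 m.

134 mm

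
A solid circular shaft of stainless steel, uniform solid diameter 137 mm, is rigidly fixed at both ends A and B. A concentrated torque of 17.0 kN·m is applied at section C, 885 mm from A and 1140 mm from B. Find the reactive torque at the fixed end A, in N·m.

9570 N·m

With uniform GJ and both ends fixed, compatibility θ_AC = θ_CB gives T_A·a = T_B·b, together with T_A + T_B = T₀.
T_A = T₀·b/(a+b) = 17000·1140/2025 = 9570 N·m; T_B = 7430 N·m.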